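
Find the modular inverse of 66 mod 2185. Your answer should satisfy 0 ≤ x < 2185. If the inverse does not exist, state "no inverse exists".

Apply the Euclidean algorithm to 2185 and 66:
2185 = 33·66 + 7
66 = 9·7 + 3
7 = 2·3 + 1
3 = 3·1 + 0
Since gcd(66, 2185) = 1, back-substitute to write 1 as a combination:
1 = 7 − 2·3
1 = −2·66 + 19·7
1 = 19·2185 − 629·66
Hence 66⁻¹ ≡ -629 ≡ 1556 (mod 2185).

1556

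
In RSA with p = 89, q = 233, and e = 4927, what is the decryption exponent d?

11967

φ(n) = (p−1)(q−1) = 88·232 = 20416.
Need d with 4927·d ≡ 1 (mod 20416). Apply the extended Euclidean algorithm:
20416 = 4*4927 + 708
4927 = 6*708 + 679
708 = 1*679 + 29
679 = 23*29 + 12
29 = 2*12 + 5
12 = 2*5 + 2
5 = 2*2 + 1
2 = 2*1 + 0
Back-substitute:
1 = 5 − 2·2
1 = −2·12 + 5·5
1 = 5·29 − 12·12
1 = −12·679 + 281·29
1 = 281·708 − 293·679
1 = −293·4927 + 2039·708
1 = 2039·20416 − 8449·4927
So 4927·(-8449) ≡ 1 (mod 20416), hence d ≡ -8449 ≡ 11967 (mod 20416).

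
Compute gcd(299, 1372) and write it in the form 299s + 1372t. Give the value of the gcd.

Euclidean algorithm:
1372 = 4×299 + 176
299 = 1×176 + 123
176 = 1×123 + 53
123 = 2×53 + 17
53 = 3×17 + 2
17 = 8×2 + 1
2 = 2×1 + 0
gcd(299, 1372) = 1.
Back-substituting:
1 = 17 − 8·2
1 = −8·53 + 25·17
1 = 25·123 − 58·53
1 = −58·176 + 83·123
1 = 83·299 − 141·176
1 = −141·1372 + 647·299
So 1 = (-141)·1372 + (647)·299.

1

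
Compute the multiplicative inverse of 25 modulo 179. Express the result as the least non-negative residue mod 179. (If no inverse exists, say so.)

43

Run Euclid on (179, 25):
179 = 7×25 + 4
25 = 6×4 + 1
4 = 4×1 + 0
gcd = 1, so the inverse exists. Back-substitute:
1 = 25 − 6·4
1 = −6·179 + 43·25
So 25·43 ≡ 1 (mod 179).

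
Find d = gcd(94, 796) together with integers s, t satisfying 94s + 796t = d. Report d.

2

Apply Euclid's algorithm to 796 and 94:
796 = 8·94 + 44
94 = 2·44 + 6
44 = 7·6 + 2
6 = 3·2 + 0
gcd(94, 796) = 2.
Working backward:
2 = 44 − 7·6
2 = −7·94 + 15·44
2 = 15·796 − 127·94
So 2 = (15)·796 + (-127)·94.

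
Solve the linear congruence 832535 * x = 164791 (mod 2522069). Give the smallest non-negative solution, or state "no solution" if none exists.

First find gcd(832535, 2522069):
2522069 = 3×832535 + 24464
832535 = 34×24464 + 759
24464 = 32×759 + 176
759 = 4×176 + 55
176 = 3×55 + 11
55 = 5×11 + 0
gcd = 11 and 11 | 164791, so solutions exist. Divide through by 11: 75685x ≡ 14981 (mod 229279).
Now find 75685⁻¹ mod 229279:
229279 = 3·75685 + 2224
75685 = 34·2224 + 69
2224 = 32·69 + 16
69 = 4·16 + 5
16 = 3·5 + 1
5 = 5·1 + 0
Back-substitute:
1 = 16 − 3·5
1 = −3·69 + 13·16
1 = 13·2224 − 419·69
1 = −419·75685 + 14259·2224
1 = 14259·229279 − 43196·75685
So 75685·(-43196) ≡ 1 (mod 229279), i.e. 75685⁻¹ ≡ 186083.
Then x ≡ 186083·14981 ≡ 135341 (mod 229279); the smallest non-negative solution is x = 135341.

135341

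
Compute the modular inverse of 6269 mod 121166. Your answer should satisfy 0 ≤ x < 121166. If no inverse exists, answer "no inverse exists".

29127

Run Euclid on (121166, 6269):
121166 = 19·6269 + 2055
6269 = 3·2055 + 104
2055 = 19·104 + 79
104 = 1·79 + 25
79 = 3·25 + 4
25 = 6·4 + 1
4 = 4·1 + 0
gcd = 1, so the inverse exists. Back-substitute:
1 = 25 − 6·4
1 = −6·79 + 19·25
1 = 19·104 − 25·79
1 = −25·2055 + 494·104
1 = 494·6269 − 1507·2055
1 = −1507·121166 + 29127·6269
So 6269·29127 ≡ 1 (mod 121166).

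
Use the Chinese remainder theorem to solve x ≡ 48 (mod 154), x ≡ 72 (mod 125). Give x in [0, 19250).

4822

Write x = 48 + 154·k. Then 154·k ≡ 72 − 48 ≡ 24 (mod 125).
Need 154⁻¹ mod 125. Extended Euclid on (125, 29):
125 = 4×29 + 9
29 = 3×9 + 2
9 = 4×2 + 1
2 = 2×1 + 0
Back-substitute:
1 = 9 − 4·2
1 = −4·29 + 13·9
1 = 13·125 − 56·29
154⁻¹ ≡ 69 (mod 125), so k ≡ 69·24 ≡ 31 (mod 125).
x = 48 + 154·31 = 4822.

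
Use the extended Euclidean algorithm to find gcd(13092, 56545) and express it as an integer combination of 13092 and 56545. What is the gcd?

1

Apply Euclid's algorithm to 56545 and 13092:
56545 = 4·13092 + 4177
13092 = 3·4177 + 561
4177 = 7·561 + 250
561 = 2·250 + 61
250 = 4·61 + 6
61 = 10·6 + 1
6 = 6·1 + 0
gcd(13092, 56545) = 1.
Express as a combination:
1 = 61 − 10·6
1 = −10·250 + 41·61
1 = 41·561 − 92·250
1 = −92·4177 + 685·561
1 = 685·13092 − 2147·4177
1 = −2147·56545 + 9273·13092
So 1 = (-2147)·56545 + (9273)·13092.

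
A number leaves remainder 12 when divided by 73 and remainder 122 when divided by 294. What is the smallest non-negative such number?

5414

Write x = 12 + 73·k. Then 73·k ≡ 122 − 12 ≡ 110 (mod 294).
Need 73⁻¹ mod 294. Extended Euclid on (294, 73):
294 = 4*73 + 2
73 = 36*2 + 1
2 = 2*1 + 0
Back-substitute:
1 = 73 − 36·2
1 = −36·294 + 145·73
73⁻¹ ≡ 145 (mod 294), so k ≡ 145·110 ≡ 74 (mod 294).
x = 12 + 73·74 = 5414.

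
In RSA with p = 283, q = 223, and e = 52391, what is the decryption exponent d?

2219

φ(n) = (p−1)(q−1) = 282·222 = 62604.
Need d with 52391·d ≡ 1 (mod 62604). Apply the extended Euclidean algorithm:
62604 = 1×52391 + 10213
52391 = 5×10213 + 1326
10213 = 7×1326 + 931
1326 = 1×931 + 395
931 = 2×395 + 141
395 = 2×141 + 113
141 = 1×113 + 28
113 = 4×28 + 1
28 = 28×1 + 0
Back-substitute:
1 = 113 − 4·28
1 = −4·141 + 5·113
1 = 5·395 − 14·141
1 = −14·931 + 33·395
1 = 33·1326 − 47·931
1 = −47·10213 + 362·1326
1 = 362·52391 − 1857·10213
1 = −1857·62604 + 2219·52391
So 52391·2219 ≡ 1 (mod 62604), hence d = 2219.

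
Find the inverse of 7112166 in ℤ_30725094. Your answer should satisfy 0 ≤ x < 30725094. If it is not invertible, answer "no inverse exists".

Euclidean algorithm on 30725094, 7112166:
30725094 = 4*7112166 + 2276430
7112166 = 3*2276430 + 282876
2276430 = 8*282876 + 13422
282876 = 21*13422 + 1014
13422 = 13*1014 + 240
1014 = 4*240 + 54
240 = 4*54 + 24
54 = 2*24 + 6
24 = 4*6 + 0
Since gcd = 6 > 1, 7112166 is not a unit mod 30725094.

no inverse exists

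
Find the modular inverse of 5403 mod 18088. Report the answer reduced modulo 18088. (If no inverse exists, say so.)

Extended Euclidean algorithm:
18088 = 3×5403 + 1879
5403 = 2×1879 + 1645
1879 = 1×1645 + 234
1645 = 7×234 + 7
234 = 33×7 + 3
7 = 2×3 + 1
3 = 3×1 + 0
Since gcd(5403, 18088) = 1, back-substitute to write 1 as a combination:
1 = 7 − 2·3
1 = −2·234 + 67·7
1 = 67·1645 − 471·234
1 = −471·1879 + 538·1645
1 = 538·5403 − 1547·1879
1 = −1547·18088 + 5179·5403
So 5403·5179 ≡ 1 (mod 18088).

5179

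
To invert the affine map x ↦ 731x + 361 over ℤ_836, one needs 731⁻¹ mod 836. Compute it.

Extended Euclidean algorithm:
836 = 1·731 + 105
731 = 6·105 + 101
105 = 1·101 + 4
101 = 25·4 + 1
4 = 4·1 + 0
gcd = 1, so the inverse exists. Back-substitute:
1 = 101 − 25·4
1 = −25·105 + 26·101
1 = 26·731 − 181·105
1 = −181·836 + 207·731
So 731·207 ≡ 1 (mod 836).

207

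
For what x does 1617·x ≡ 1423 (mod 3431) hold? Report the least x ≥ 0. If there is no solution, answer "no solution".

2180

First find gcd(1617, 3431):
3431 = 2*1617 + 197
1617 = 8*197 + 41
197 = 4*41 + 33
41 = 1*33 + 8
33 = 4*8 + 1
8 = 8*1 + 0
gcd = 1, so a unique solution mod 3431 exists.
Back-substitute for the Bézout coefficients:
1 = 33 − 4·8
1 = −4·41 + 5·33
1 = 5·197 − 24·41
1 = −24·1617 + 197·197
1 = 197·3431 − 418·1617
So 1617·(-418) ≡ 1 (mod 3431), giving 1617⁻¹ ≡ 3013.
x ≡ 1617⁻¹·1423 ≡ 3013·1423 ≡ 2180 (mod 3431).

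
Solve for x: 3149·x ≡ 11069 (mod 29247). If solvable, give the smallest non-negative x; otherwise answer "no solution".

First find gcd(3149, 29247):
29247 = 9×3149 + 906
3149 = 3×906 + 431
906 = 2×431 + 44
431 = 9×44 + 35
44 = 1×35 + 9
35 = 3×9 + 8
9 = 1×8 + 1
8 = 8×1 + 0
gcd = 1, so a unique solution mod 29247 exists.
Back-substitute for the Bézout coefficients:
1 = 9 − 8
1 = −35 + 4·9
1 = 4·44 − 5·35
1 = −5·431 + 49·44
1 = 49·906 − 103·431
1 = −103·3149 + 358·906
1 = 358·29247 − 3325·3149
So 3149·(-3325) ≡ 1 (mod 29247), giving 3149⁻¹ ≡ 25922.
x ≡ 3149⁻¹·11069 ≡ 25922·11069 ≡ 17548 (mod 29247).

17548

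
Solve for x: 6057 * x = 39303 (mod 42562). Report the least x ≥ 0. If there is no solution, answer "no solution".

18157

First find gcd(6057, 42562):
42562 = 7·6057 + 163
6057 = 37·163 + 26
163 = 6·26 + 7
26 = 3·7 + 5
7 = 1·5 + 2
5 = 2·2 + 1
2 = 2·1 + 0
gcd = 1, so a unique solution mod 42562 exists.
Back-substitute for the Bézout coefficients:
1 = 5 − 2·2
1 = −2·7 + 3·5
1 = 3·26 − 11·7
1 = −11·163 + 69·26
1 = 69·6057 − 2564·163
1 = −2564·42562 + 18017·6057
So 6057·(18017) ≡ 1 (mod 42562), giving 6057⁻¹ ≡ 18017.
x ≡ 6057⁻¹·39303 ≡ 18017·39303 ≡ 18157 (mod 42562).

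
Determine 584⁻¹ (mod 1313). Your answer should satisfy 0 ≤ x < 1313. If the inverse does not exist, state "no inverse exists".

987

gcd(1313, 584) by repeated division:
1313 = 2*584 + 145
584 = 4*145 + 4
145 = 36*4 + 1
4 = 4*1 + 0
gcd = 1, so the inverse exists. Back-substitute:
1 = 145 − 36·4
1 = −36·584 + 145·145
1 = 145·1313 − 326·584
Hence 584⁻¹ ≡ -326 ≡ 987 (mod 1313).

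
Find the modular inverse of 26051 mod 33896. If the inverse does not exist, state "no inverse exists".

25907

gcd(33896, 26051) by repeated division:
33896 = 1*26051 + 7845
26051 = 3*7845 + 2516
7845 = 3*2516 + 297
2516 = 8*297 + 140
297 = 2*140 + 17
140 = 8*17 + 4
17 = 4*4 + 1
4 = 4*1 + 0
The gcd is 1. Working backward:
1 = 17 − 4·4
1 = −4·140 + 33·17
1 = 33·297 − 70·140
1 = −70·2516 + 593·297
1 = 593·7845 − 1849·2516
1 = −1849·26051 + 6140·7845
1 = 6140·33896 − 7989·26051
Hence 26051⁻¹ ≡ -7989 ≡ 25907 (mod 33896).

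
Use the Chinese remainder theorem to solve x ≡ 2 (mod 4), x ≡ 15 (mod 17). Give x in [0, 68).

66

Write x = 2 + 4·k. Then 4·k ≡ 15 − 2 ≡ 13 (mod 17).
Need 4⁻¹ mod 17. Extended Euclid on (17, 4):
17 = 4·4 + 1
4 = 4·1 + 0
Back-substitute:
1 = 17 − 4·4
4⁻¹ ≡ 13 (mod 17), so k ≡ 13·13 ≡ 16 (mod 17).
x = 2 + 4·16 = 66.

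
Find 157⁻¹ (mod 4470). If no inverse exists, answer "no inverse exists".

1993

Apply the Euclidean algorithm to 4470 and 157:
4470 = 28*157 + 74
157 = 2*74 + 9
74 = 8*9 + 2
9 = 4*2 + 1
2 = 2*1 + 0
gcd = 1, so the inverse exists. Back-substitute:
1 = 9 − 4·2
1 = −4·74 + 33·9
1 = 33·157 − 70·74
1 = −70·4470 + 1993·157
So 157·1993 ≡ 1 (mod 4470).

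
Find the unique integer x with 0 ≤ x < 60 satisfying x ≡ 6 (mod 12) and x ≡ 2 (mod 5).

42

Write x = 6 + 12·k. Then 12·k ≡ 2 − 6 ≡ 1 (mod 5).
Need 12⁻¹ mod 5. Extended Euclid on (5, 2):
5 = 2·2 + 1
2 = 2·1 + 0
Back-substitute:
1 = 5 − 2·2
12⁻¹ ≡ 3 (mod 5), so k ≡ 3·1 ≡ 3 (mod 5).
x = 6 + 12·3 = 42.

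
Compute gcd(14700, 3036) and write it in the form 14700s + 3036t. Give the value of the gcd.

12

Euclidean algorithm:
14700 = 4*3036 + 2556
3036 = 1*2556 + 480
2556 = 5*480 + 156
480 = 3*156 + 12
156 = 13*12 + 0
gcd(14700, 3036) = 12.
Back-substituting:
12 = 480 − 3·156
12 = −3·2556 + 16·480
12 = 16·3036 − 19·2556
12 = −19·14700 + 92·3036
So 12 = (-19)·14700 + (92)·3036.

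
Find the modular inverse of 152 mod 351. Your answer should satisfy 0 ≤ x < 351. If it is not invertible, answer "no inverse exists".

224

Run Euclid on (351, 152):
351 = 2×152 + 47
152 = 3×47 + 11
47 = 4×11 + 3
11 = 3×3 + 2
3 = 1×2 + 1
2 = 2×1 + 0
The gcd is 1. Working backward:
1 = 3 − 2
1 = −11 + 4·3
1 = 4·47 − 17·11
1 = −17·152 + 55·47
1 = 55·351 − 127·152
Thus 152·(-127) ≡ 1 (mod 351); reducing, -127 mod 351 = 224.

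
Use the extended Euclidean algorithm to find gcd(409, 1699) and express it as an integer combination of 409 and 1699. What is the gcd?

Apply Euclid's algorithm to 1699 and 409:
1699 = 4*409 + 63
409 = 6*63 + 31
63 = 2*31 + 1
31 = 31*1 + 0
gcd(409, 1699) = 1.
Back-substituting:
1 = 63 − 2·31
1 = −2·409 + 13·63
1 = 13·1699 − 54·409
So 1 = (13)·1699 + (-54)·409.

1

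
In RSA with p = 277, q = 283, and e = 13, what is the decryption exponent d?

71845

φ(n) = (p−1)(q−1) = 276·282 = 77832.
Need d with 13·d ≡ 1 (mod 77832). Apply the extended Euclidean algorithm:
77832 = 5987·13 + 1
13 = 13·1 + 0
Back-substitute:
1 = 77832 − 5987·13
So 13·(-5987) ≡ 1 (mod 77832), hence d ≡ -5987 ≡ 71845 (mod 77832).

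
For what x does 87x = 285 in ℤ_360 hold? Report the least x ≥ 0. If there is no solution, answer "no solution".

First find gcd(87, 360):
360 = 4*87 + 12
87 = 7*12 + 3
12 = 4*3 + 0
gcd = 3 and 3 | 285, so solutions exist. Divide through by 3: 29x ≡ 95 (mod 120).
Now find 29⁻¹ mod 120:
120 = 4×29 + 4
29 = 7×4 + 1
4 = 4×1 + 0
Back-substitute:
1 = 29 − 7·4
1 = −7·120 + 29·29
So 29⁻¹ ≡ 29 (mod 120).
Then x ≡ 29·95 ≡ 115 (mod 120); the smallest non-negative solution is x = 115.

115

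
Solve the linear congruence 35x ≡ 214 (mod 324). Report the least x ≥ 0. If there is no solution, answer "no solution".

First find gcd(35, 324):
324 = 9×35 + 9
35 = 3×9 + 8
9 = 1×8 + 1
8 = 8×1 + 0
gcd = 1, so a unique solution mod 324 exists.
Back-substitute for the Bézout coefficients:
1 = 9 − 8
1 = −35 + 4·9
1 = 4·324 − 37·35
So 35·(-37) ≡ 1 (mod 324), giving 35⁻¹ ≡ 287.
x ≡ 35⁻¹·214 ≡ 287·214 ≡ 182 (mod 324).

182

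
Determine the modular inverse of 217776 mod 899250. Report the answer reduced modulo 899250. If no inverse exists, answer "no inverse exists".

no inverse exists

Euclidean algorithm on 899250, 217776:
899250 = 4×217776 + 28146
217776 = 7×28146 + 20754
28146 = 1×20754 + 7392
20754 = 2×7392 + 5970
7392 = 1×5970 + 1422
5970 = 4×1422 + 282
1422 = 5×282 + 12
282 = 23×12 + 6
12 = 2×6 + 0
gcd(217776, 899250) = 6 ≠ 1, so 217776 has no multiplicative inverse modulo 899250.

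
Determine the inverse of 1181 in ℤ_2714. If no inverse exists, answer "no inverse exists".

gcd(2714, 1181) by repeated division:
2714 = 2·1181 + 352
1181 = 3·352 + 125
352 = 2·125 + 102
125 = 1·102 + 23
102 = 4·23 + 10
23 = 2·10 + 3
10 = 3·3 + 1
3 = 3·1 + 0
The gcd is 1. Working backward:
1 = 10 − 3·3
1 = −3·23 + 7·10
1 = 7·102 − 31·23
1 = −31·125 + 38·102
1 = 38·352 − 107·125
1 = −107·1181 + 359·352
1 = 359·2714 − 825·1181
Hence 1181⁻¹ ≡ -825 ≡ 1889 (mod 2714).

1889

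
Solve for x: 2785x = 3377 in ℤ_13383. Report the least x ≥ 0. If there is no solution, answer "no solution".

4451

First find gcd(2785, 13383):
13383 = 4·2785 + 2243
2785 = 1·2243 + 542
2243 = 4·542 + 75
542 = 7·75 + 17
75 = 4·17 + 7
17 = 2·7 + 3
7 = 2·3 + 1
3 = 3·1 + 0
gcd = 1, so a unique solution mod 13383 exists.
Back-substitute for the Bézout coefficients:
1 = 7 − 2·3
1 = −2·17 + 5·7
1 = 5·75 − 22·17
1 = −22·542 + 159·75
1 = 159·2243 − 658·542
1 = −658·2785 + 817·2243
1 = 817·13383 − 3926·2785
So 2785·(-3926) ≡ 1 (mod 13383), giving 2785⁻¹ ≡ 9457.
x ≡ 2785⁻¹·3377 ≡ 9457·3377 ≡ 4451 (mod 13383).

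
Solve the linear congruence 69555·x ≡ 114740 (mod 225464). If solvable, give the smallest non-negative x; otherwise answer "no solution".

102612

First find gcd(69555, 225464):
225464 = 3·69555 + 16799
69555 = 4·16799 + 2359
16799 = 7·2359 + 286
2359 = 8·286 + 71
286 = 4·71 + 2
71 = 35·2 + 1
2 = 2·1 + 0
gcd = 1, so a unique solution mod 225464 exists.
Back-substitute for the Bézout coefficients:
1 = 71 − 35·2
1 = −35·286 + 141·71
1 = 141·2359 − 1163·286
1 = −1163·16799 + 8282·2359
1 = 8282·69555 − 34291·16799
1 = −34291·225464 + 111155·69555
So 69555·(111155) ≡ 1 (mod 225464), giving 69555⁻¹ ≡ 111155.
x ≡ 69555⁻¹·114740 ≡ 111155·114740 ≡ 102612 (mod 225464).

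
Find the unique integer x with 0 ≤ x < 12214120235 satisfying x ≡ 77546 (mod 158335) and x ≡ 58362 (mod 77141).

Write x = 77546 + 158335·k. Then 158335·k ≡ 58362 − 77546 ≡ 57957 (mod 77141).
Need 158335⁻¹ mod 77141. Extended Euclid on (77141, 4053):
77141 = 19*4053 + 134
4053 = 30*134 + 33
134 = 4*33 + 2
33 = 16*2 + 1
2 = 2*1 + 0
Back-substitute:
1 = 33 − 16·2
1 = −16·134 + 65·33
1 = 65·4053 − 1966·134
1 = −1966·77141 + 37419·4053
158335⁻¹ ≡ 37419 (mod 77141), so k ≡ 37419·57957 ≡ 28050 (mod 77141).
x = 77546 + 158335·28050 = 4441374296.

4441374296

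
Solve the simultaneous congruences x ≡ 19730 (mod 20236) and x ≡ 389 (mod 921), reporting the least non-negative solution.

Write x = 19730 + 20236·k. Then 20236·k ≡ 389 − 19730 ≡ 0 (mod 921).
Need 20236⁻¹ mod 921. Extended Euclid on (921, 895):
921 = 1×895 + 26
895 = 34×26 + 11
26 = 2×11 + 4
11 = 2×4 + 3
4 = 1×3 + 1
3 = 3×1 + 0
Back-substitute:
1 = 4 − 3
1 = −11 + 3·4
1 = 3·26 − 7·11
1 = −7·895 + 241·26
1 = 241·921 − 248·895
20236⁻¹ ≡ 673 (mod 921), so k ≡ 673·0 ≡ 0 (mod 921).
x = 19730 + 20236·0 = 19730.

19730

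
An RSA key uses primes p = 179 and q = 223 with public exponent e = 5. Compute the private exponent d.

φ(n) = (p−1)(q−1) = 178·222 = 39516.
Need d with 5·d ≡ 1 (mod 39516). Apply the extended Euclidean algorithm:
39516 = 7903·5 + 1
5 = 5·1 + 0
Back-substitute:
1 = 39516 − 7903·5
So 5·(-7903) ≡ 1 (mod 39516), hence d ≡ -7903 ≡ 31613 (mod 39516).

31613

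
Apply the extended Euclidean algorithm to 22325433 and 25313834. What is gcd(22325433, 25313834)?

13

Apply Euclid's algorithm to 25313834 and 22325433:
25313834 = 1×22325433 + 2988401
22325433 = 7×2988401 + 1406626
2988401 = 2×1406626 + 175149
1406626 = 8×175149 + 5434
175149 = 32×5434 + 1261
5434 = 4×1261 + 390
1261 = 3×390 + 91
390 = 4×91 + 26
91 = 3×26 + 13
26 = 2×13 + 0
gcd(22325433, 25313834) = 13.
Back-substituting:
13 = 91 − 3·26
13 = −3·390 + 13·91
13 = 13·1261 − 42·390
13 = −42·5434 + 181·1261
13 = 181·175149 − 5834·5434
13 = −5834·1406626 + 46853·175149
13 = 46853·2988401 − 99540·1406626
13 = −99540·22325433 + 743633·2988401
13 = 743633·25313834 − 843173·22325433
So 13 = (743633)·25313834 + (-843173)·22325433.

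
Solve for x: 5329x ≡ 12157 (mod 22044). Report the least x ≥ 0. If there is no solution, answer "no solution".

First find gcd(5329, 22044):
22044 = 4*5329 + 728
5329 = 7*728 + 233
728 = 3*233 + 29
233 = 8*29 + 1
29 = 29*1 + 0
gcd = 1, so a unique solution mod 22044 exists.
Back-substitute for the Bézout coefficients:
1 = 233 − 8·29
1 = −8·728 + 25·233
1 = 25·5329 − 183·728
1 = −183·22044 + 757·5329
So 5329·(757) ≡ 1 (mod 22044), giving 5329⁻¹ ≡ 757.
x ≡ 5329⁻¹·12157 ≡ 757·12157 ≡ 10501 (mod 22044).

10501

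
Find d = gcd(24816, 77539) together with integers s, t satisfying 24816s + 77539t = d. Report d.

Apply Euclid's algorithm to 77539 and 24816:
77539 = 3*24816 + 3091
24816 = 8*3091 + 88
3091 = 35*88 + 11
88 = 8*11 + 0
gcd(24816, 77539) = 11.
Working backward:
11 = 3091 − 35·88
11 = −35·24816 + 281·3091
11 = 281·77539 − 878·24816
So 11 = (281)·77539 + (-878)·24816.

11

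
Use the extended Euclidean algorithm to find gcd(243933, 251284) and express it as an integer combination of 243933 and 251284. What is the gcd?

1

Apply Euclid's algorithm to 251284 and 243933:
251284 = 1*243933 + 7351
243933 = 33*7351 + 1350
7351 = 5*1350 + 601
1350 = 2*601 + 148
601 = 4*148 + 9
148 = 16*9 + 4
9 = 2*4 + 1
4 = 4*1 + 0
gcd(243933, 251284) = 1.
Express as a combination:
1 = 9 − 2·4
1 = −2·148 + 33·9
1 = 33·601 − 134·148
1 = −134·1350 + 301·601
1 = 301·7351 − 1639·1350
1 = −1639·243933 + 54388·7351
1 = 54388·251284 − 56027·243933
So 1 = (54388)·251284 + (-56027)·243933.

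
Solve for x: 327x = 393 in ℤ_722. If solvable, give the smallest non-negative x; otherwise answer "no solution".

445

First find gcd(327, 722):
722 = 2×327 + 68
327 = 4×68 + 55
68 = 1×55 + 13
55 = 4×13 + 3
13 = 4×3 + 1
3 = 3×1 + 0
gcd = 1, so a unique solution mod 722 exists.
Back-substitute for the Bézout coefficients:
1 = 13 − 4·3
1 = −4·55 + 17·13
1 = 17·68 − 21·55
1 = −21·327 + 101·68
1 = 101·722 − 223·327
So 327·(-223) ≡ 1 (mod 722), giving 327⁻¹ ≡ 499.
x ≡ 327⁻¹·393 ≡ 499·393 ≡ 445 (mod 722).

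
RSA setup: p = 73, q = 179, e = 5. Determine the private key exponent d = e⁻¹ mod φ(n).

φ(n) = (p−1)(q−1) = 72·178 = 12816.
Need d with 5·d ≡ 1 (mod 12816). Apply the extended Euclidean algorithm:
12816 = 2563×5 + 1
5 = 5×1 + 0
Back-substitute:
1 = 12816 − 2563·5
So 5·(-2563) ≡ 1 (mod 12816), hence d ≡ -2563 ≡ 10253 (mod 12816).

10253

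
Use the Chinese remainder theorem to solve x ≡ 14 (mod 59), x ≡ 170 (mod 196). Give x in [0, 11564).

Write x = 14 + 59·k. Then 59·k ≡ 170 − 14 ≡ 156 (mod 196).
Need 59⁻¹ mod 196. Extended Euclid on (196, 59):
196 = 3·59 + 19
59 = 3·19 + 2
19 = 9·2 + 1
2 = 2·1 + 0
Back-substitute:
1 = 19 − 9·2
1 = −9·59 + 28·19
1 = 28·196 − 93·59
59⁻¹ ≡ 103 (mod 196), so k ≡ 103·156 ≡ 192 (mod 196).
x = 14 + 59·192 = 11342.

11342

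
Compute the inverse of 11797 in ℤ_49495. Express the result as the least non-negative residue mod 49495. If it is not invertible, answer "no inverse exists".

28148

Run Euclid on (49495, 11797):
49495 = 4×11797 + 2307
11797 = 5×2307 + 262
2307 = 8×262 + 211
262 = 1×211 + 51
211 = 4×51 + 7
51 = 7×7 + 2
7 = 3×2 + 1
2 = 2×1 + 0
The gcd is 1. Working backward:
1 = 7 − 3·2
1 = −3·51 + 22·7
1 = 22·211 − 91·51
1 = −91·262 + 113·211
1 = 113·2307 − 995·262
1 = −995·11797 + 5088·2307
1 = 5088·49495 − 21347·11797
Thus 11797·(-21347) ≡ 1 (mod 49495); reducing, -21347 mod 49495 = 28148.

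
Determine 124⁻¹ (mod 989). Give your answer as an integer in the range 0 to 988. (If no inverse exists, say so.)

gcd(989, 124) by repeated division:
989 = 7×124 + 121
124 = 1×121 + 3
121 = 40×3 + 1
3 = 3×1 + 0
gcd = 1, so the inverse exists. Back-substitute:
1 = 121 − 40·3
1 = −40·124 + 41·121
1 = 41·989 − 327·124
So 124·(-327) ≡ 1 (mod 989), and -327 ≡ 662 (mod 989).

662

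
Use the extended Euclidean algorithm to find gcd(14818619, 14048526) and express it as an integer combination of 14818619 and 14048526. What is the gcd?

Repeated division:
14818619 = 1·14048526 + 770093
14048526 = 18·770093 + 186852
770093 = 4·186852 + 22685
186852 = 8·22685 + 5372
22685 = 4·5372 + 1197
5372 = 4·1197 + 584
1197 = 2·584 + 29
584 = 20·29 + 4
29 = 7·4 + 1
4 = 4·1 + 0
gcd(14818619, 14048526) = 1.
Working backward:
1 = 29 − 7·4
1 = −7·584 + 141·29
1 = 141·1197 − 289·584
1 = −289·5372 + 1297·1197
1 = 1297·22685 − 5477·5372
1 = −5477·186852 + 45113·22685
1 = 45113·770093 − 185929·186852
1 = −185929·14048526 + 3391835·770093
1 = 3391835·14818619 − 3577764·14048526
So 1 = (3391835)·14818619 + (-3577764)·14048526.

1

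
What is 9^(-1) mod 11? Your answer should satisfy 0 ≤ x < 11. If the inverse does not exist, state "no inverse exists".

gcd(11, 9) by repeated division:
11 = 1×9 + 2
9 = 4×2 + 1
2 = 2×1 + 0
The gcd is 1. Working backward:
1 = 9 − 4·2
1 = −4·11 + 5·9
So 9·5 ≡ 1 (mod 11).

5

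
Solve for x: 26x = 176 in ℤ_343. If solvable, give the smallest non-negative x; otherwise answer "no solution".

First find gcd(26, 343):
343 = 13×26 + 5
26 = 5×5 + 1
5 = 5×1 + 0
gcd = 1, so a unique solution mod 343 exists.
Back-substitute for the Bézout coefficients:
1 = 26 − 5·5
1 = −5·343 + 66·26
So 26·(66) ≡ 1 (mod 343), giving 26⁻¹ ≡ 66.
x ≡ 26⁻¹·176 ≡ 66·176 ≡ 297 (mod 343).

297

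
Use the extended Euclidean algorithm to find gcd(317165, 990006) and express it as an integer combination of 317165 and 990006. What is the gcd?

1

Repeated division:
990006 = 3·317165 + 38511
317165 = 8·38511 + 9077
38511 = 4·9077 + 2203
9077 = 4·2203 + 265
2203 = 8·265 + 83
265 = 3·83 + 16
83 = 5·16 + 3
16 = 5·3 + 1
3 = 3·1 + 0
gcd(317165, 990006) = 1.
Express as a combination:
1 = 16 − 5·3
1 = −5·83 + 26·16
1 = 26·265 − 83·83
1 = −83·2203 + 690·265
1 = 690·9077 − 2843·2203
1 = −2843·38511 + 12062·9077
1 = 12062·317165 − 99339·38511
1 = −99339·990006 + 310079·317165
So 1 = (-99339)·990006 + (310079)·317165.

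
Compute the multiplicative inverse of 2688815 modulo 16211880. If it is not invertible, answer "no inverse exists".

Compute gcd(2688815, 16211880):
16211880 = 6*2688815 + 78990
2688815 = 34*78990 + 3155
78990 = 25*3155 + 115
3155 = 27*115 + 50
115 = 2*50 + 15
50 = 3*15 + 5
15 = 3*5 + 0
Since gcd = 5 > 1, 2688815 is not a unit mod 16211880.

no inverse exists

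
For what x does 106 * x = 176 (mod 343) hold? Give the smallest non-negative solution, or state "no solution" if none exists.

First find gcd(106, 343):
343 = 3×106 + 25
106 = 4×25 + 6
25 = 4×6 + 1
6 = 6×1 + 0
gcd = 1, so a unique solution mod 343 exists.
Back-substitute for the Bézout coefficients:
1 = 25 − 4·6
1 = −4·106 + 17·25
1 = 17·343 − 55·106
So 106·(-55) ≡ 1 (mod 343), giving 106⁻¹ ≡ 288.
x ≡ 106⁻¹·176 ≡ 288·176 ≡ 267 (mod 343).

267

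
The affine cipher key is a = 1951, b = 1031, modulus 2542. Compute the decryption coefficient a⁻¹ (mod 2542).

gcd(2542, 1951) by repeated division:
2542 = 1·1951 + 591
1951 = 3·591 + 178
591 = 3·178 + 57
178 = 3·57 + 7
57 = 8·7 + 1
7 = 7·1 + 0
gcd = 1, so the inverse exists. Back-substitute:
1 = 57 − 8·7
1 = −8·178 + 25·57
1 = 25·591 − 83·178
1 = −83·1951 + 274·591
1 = 274·2542 − 357·1951
Hence 1951⁻¹ ≡ -357 ≡ 2185 (mod 2542).

2185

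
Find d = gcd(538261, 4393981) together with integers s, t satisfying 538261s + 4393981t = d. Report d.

Apply Euclid's algorithm to 4393981 and 538261:
4393981 = 8·538261 + 87893
538261 = 6·87893 + 10903
87893 = 8·10903 + 669
10903 = 16·669 + 199
669 = 3·199 + 72
199 = 2·72 + 55
72 = 1·55 + 17
55 = 3·17 + 4
17 = 4·4 + 1
4 = 4·1 + 0
gcd(538261, 4393981) = 1.
Working backward:
1 = 17 − 4·4
1 = −4·55 + 13·17
1 = 13·72 − 17·55
1 = −17·199 + 47·72
1 = 47·669 − 158·199
1 = −158·10903 + 2575·669
1 = 2575·87893 − 20758·10903
1 = −20758·538261 + 127123·87893
1 = 127123·4393981 − 1037742·538261
So 1 = (127123)·4393981 + (-1037742)·538261.

1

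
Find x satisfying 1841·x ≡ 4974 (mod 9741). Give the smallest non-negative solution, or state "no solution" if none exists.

First find gcd(1841, 9741):
9741 = 5×1841 + 536
1841 = 3×536 + 233
536 = 2×233 + 70
233 = 3×70 + 23
70 = 3×23 + 1
23 = 23×1 + 0
gcd = 1, so a unique solution mod 9741 exists.
Back-substitute for the Bézout coefficients:
1 = 70 − 3·23
1 = −3·233 + 10·70
1 = 10·536 − 23·233
1 = −23·1841 + 79·536
1 = 79·9741 − 418·1841
So 1841·(-418) ≡ 1 (mod 9741), giving 1841⁻¹ ≡ 9323.
x ≡ 1841⁻¹·4974 ≡ 9323·4974 ≡ 5442 (mod 9741).

5442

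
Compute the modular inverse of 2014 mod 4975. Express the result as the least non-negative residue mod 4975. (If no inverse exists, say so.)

1534

Run Euclid on (4975, 2014):
4975 = 2×2014 + 947
2014 = 2×947 + 120
947 = 7×120 + 107
120 = 1×107 + 13
107 = 8×13 + 3
13 = 4×3 + 1
3 = 3×1 + 0
Since gcd(2014, 4975) = 1, back-substitute to write 1 as a combination:
1 = 13 − 4·3
1 = −4·107 + 33·13
1 = 33·120 − 37·107
1 = −37·947 + 292·120
1 = 292·2014 − 621·947
1 = −621·4975 + 1534·2014
So 2014·1534 ≡ 1 (mod 4975).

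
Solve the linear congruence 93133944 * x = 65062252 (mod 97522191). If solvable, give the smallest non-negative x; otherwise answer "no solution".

no solution

gcd(93133944, 97522191):
97522191 = 1·93133944 + 4388247
93133944 = 21·4388247 + 980757
4388247 = 4·980757 + 465219
980757 = 2·465219 + 50319
465219 = 9·50319 + 12348
50319 = 4·12348 + 927
12348 = 13·927 + 297
927 = 3·297 + 36
297 = 8·36 + 9
36 = 4·9 + 0
gcd = 9, but 9 ∤ 65062252, so the congruence has no solution.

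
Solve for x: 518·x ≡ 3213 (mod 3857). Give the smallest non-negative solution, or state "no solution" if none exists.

First find gcd(518, 3857):
3857 = 7·518 + 231
518 = 2·231 + 56
231 = 4·56 + 7
56 = 8·7 + 0
gcd = 7 and 7 | 3213, so solutions exist. Divide through by 7: 74x ≡ 459 (mod 551).
Now find 74⁻¹ mod 551:
551 = 7×74 + 33
74 = 2×33 + 8
33 = 4×8 + 1
8 = 8×1 + 0
Back-substitute:
1 = 33 − 4·8
1 = −4·74 + 9·33
1 = 9·551 − 67·74
So 74·(-67) ≡ 1 (mod 551), i.e. 74⁻¹ ≡ 484.
Then x ≡ 484·459 ≡ 103 (mod 551); the smallest non-negative solution is x = 103.

103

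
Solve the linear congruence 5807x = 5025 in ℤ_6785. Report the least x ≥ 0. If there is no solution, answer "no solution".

First find gcd(5807, 6785):
6785 = 1*5807 + 978
5807 = 5*978 + 917
978 = 1*917 + 61
917 = 15*61 + 2
61 = 30*2 + 1
2 = 2*1 + 0
gcd = 1, so a unique solution mod 6785 exists.
Back-substitute for the Bézout coefficients:
1 = 61 − 30·2
1 = −30·917 + 451·61
1 = 451·978 − 481·917
1 = −481·5807 + 2856·978
1 = 2856·6785 − 3337·5807
So 5807·(-3337) ≡ 1 (mod 6785), giving 5807⁻¹ ≡ 3448.
x ≡ 5807⁻¹·5025 ≡ 3448·5025 ≡ 4095 (mod 6785).

4095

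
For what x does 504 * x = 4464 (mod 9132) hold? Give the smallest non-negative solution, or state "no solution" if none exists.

335

First find gcd(504, 9132):
9132 = 18·504 + 60
504 = 8·60 + 24
60 = 2·24 + 12
24 = 2·12 + 0
gcd = 12 and 12 | 4464, so solutions exist. Divide through by 12: 42x ≡ 372 (mod 761).
Now find 42⁻¹ mod 761:
761 = 18·42 + 5
42 = 8·5 + 2
5 = 2·2 + 1
2 = 2·1 + 0
Back-substitute:
1 = 5 − 2·2
1 = −2·42 + 17·5
1 = 17·761 − 308·42
So 42·(-308) ≡ 1 (mod 761), i.e. 42⁻¹ ≡ 453.
Then x ≡ 453·372 ≡ 335 (mod 761); the smallest non-negative solution is x = 335.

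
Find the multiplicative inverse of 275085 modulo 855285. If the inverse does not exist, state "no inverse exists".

Compute gcd(275085, 855285):
855285 = 3·275085 + 30030
275085 = 9·30030 + 4815
30030 = 6·4815 + 1140
4815 = 4·1140 + 255
1140 = 4·255 + 120
255 = 2·120 + 15
120 = 8·15 + 0
gcd(275085, 855285) = 15 ≠ 1, so 275085 has no multiplicative inverse modulo 855285.

no inverse exists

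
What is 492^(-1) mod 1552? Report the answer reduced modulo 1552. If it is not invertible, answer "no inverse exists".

no inverse exists

Euclidean algorithm on 1552, 492:
1552 = 3*492 + 76
492 = 6*76 + 36
76 = 2*36 + 4
36 = 9*4 + 0
The gcd is 4, not 1, hence no inverse exists.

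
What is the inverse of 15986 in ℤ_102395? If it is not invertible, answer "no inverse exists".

77946

Extended Euclidean algorithm:
102395 = 6×15986 + 6479
15986 = 2×6479 + 3028
6479 = 2×3028 + 423
3028 = 7×423 + 67
423 = 6×67 + 21
67 = 3×21 + 4
21 = 5×4 + 1
4 = 4×1 + 0
The gcd is 1. Working backward:
1 = 21 − 5·4
1 = −5·67 + 16·21
1 = 16·423 − 101·67
1 = −101·3028 + 723·423
1 = 723·6479 − 1547·3028
1 = −1547·15986 + 3817·6479
1 = 3817·102395 − 24449·15986
Hence 15986⁻¹ ≡ -24449 ≡ 77946 (mod 102395).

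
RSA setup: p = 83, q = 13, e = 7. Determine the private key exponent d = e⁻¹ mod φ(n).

703

φ(n) = (p−1)(q−1) = 82·12 = 984.
Need d with 7·d ≡ 1 (mod 984). Apply the extended Euclidean algorithm:
984 = 140×7 + 4
7 = 1×4 + 3
4 = 1×3 + 1
3 = 3×1 + 0
Back-substitute:
1 = 4 − 3
1 = −7 + 2·4
1 = 2·984 − 281·7
So 7·(-281) ≡ 1 (mod 984), hence d ≡ -281 ≡ 703 (mod 984).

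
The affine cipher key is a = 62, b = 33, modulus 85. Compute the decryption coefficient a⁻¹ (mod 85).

48

gcd(85, 62) by repeated division:
85 = 1·62 + 23
62 = 2·23 + 16
23 = 1·16 + 7
16 = 2·7 + 2
7 = 3·2 + 1
2 = 2·1 + 0
The gcd is 1. Working backward:
1 = 7 − 3·2
1 = −3·16 + 7·7
1 = 7·23 − 10·16
1 = −10·62 + 27·23
1 = 27·85 − 37·62
Hence 62⁻¹ ≡ -37 ≡ 48 (mod 85).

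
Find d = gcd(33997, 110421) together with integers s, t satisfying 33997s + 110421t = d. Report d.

1

Euclidean algorithm:
110421 = 3×33997 + 8430
33997 = 4×8430 + 277
8430 = 30×277 + 120
277 = 2×120 + 37
120 = 3×37 + 9
37 = 4×9 + 1
9 = 9×1 + 0
gcd(33997, 110421) = 1.
Back-substituting:
1 = 37 − 4·9
1 = −4·120 + 13·37
1 = 13·277 − 30·120
1 = −30·8430 + 913·277
1 = 913·33997 − 3682·8430
1 = −3682·110421 + 11959·33997
So 1 = (-3682)·110421 + (11959)·33997.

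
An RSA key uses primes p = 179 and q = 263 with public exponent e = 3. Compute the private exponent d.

31091

φ(n) = (p−1)(q−1) = 178·262 = 46636.
Need d with 3·d ≡ 1 (mod 46636). Apply the extended Euclidean algorithm:
46636 = 15545×3 + 1
3 = 3×1 + 0
Back-substitute:
1 = 46636 − 15545·3
So 3·(-15545) ≡ 1 (mod 46636), hence d ≡ -15545 ≡ 31091 (mod 46636).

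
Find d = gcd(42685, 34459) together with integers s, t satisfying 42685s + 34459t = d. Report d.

1

Euclidean algorithm:
42685 = 1·34459 + 8226
34459 = 4·8226 + 1555
8226 = 5·1555 + 451
1555 = 3·451 + 202
451 = 2·202 + 47
202 = 4·47 + 14
47 = 3·14 + 5
14 = 2·5 + 4
5 = 1·4 + 1
4 = 4·1 + 0
gcd(42685, 34459) = 1.
Express as a combination:
1 = 5 − 4
1 = −14 + 3·5
1 = 3·47 − 10·14
1 = −10·202 + 43·47
1 = 43·451 − 96·202
1 = −96·1555 + 331·451
1 = 331·8226 − 1751·1555
1 = −1751·34459 + 7335·8226
1 = 7335·42685 − 9086·34459
So 1 = (7335)·42685 + (-9086)·34459.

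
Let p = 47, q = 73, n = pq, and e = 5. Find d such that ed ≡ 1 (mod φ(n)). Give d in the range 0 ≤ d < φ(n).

1325

φ(n) = (p−1)(q−1) = 46·72 = 3312.
Need d with 5·d ≡ 1 (mod 3312). Apply the extended Euclidean algorithm:
3312 = 662×5 + 2
5 = 2×2 + 1
2 = 2×1 + 0
Back-substitute:
1 = 5 − 2·2
1 = −2·3312 + 1325·5
So 5·1325 ≡ 1 (mod 3312), hence d = 1325.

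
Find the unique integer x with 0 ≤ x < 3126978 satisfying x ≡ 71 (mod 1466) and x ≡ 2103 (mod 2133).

1678641

Write x = 71 + 1466·k. Then 1466·k ≡ 2103 − 71 ≡ 2032 (mod 2133).
Need 1466⁻¹ mod 2133. Extended Euclid on (2133, 1466):
2133 = 1*1466 + 667
1466 = 2*667 + 132
667 = 5*132 + 7
132 = 18*7 + 6
7 = 1*6 + 1
6 = 6*1 + 0
Back-substitute:
1 = 7 − 6
1 = −132 + 19·7
1 = 19·667 − 96·132
1 = −96·1466 + 211·667
1 = 211·2133 − 307·1466
1466⁻¹ ≡ 1826 (mod 2133), so k ≡ 1826·2032 ≡ 1145 (mod 2133).
x = 71 + 1466·1145 = 1678641.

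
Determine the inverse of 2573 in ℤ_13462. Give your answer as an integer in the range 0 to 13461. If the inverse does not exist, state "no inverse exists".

1601

Extended Euclidean algorithm:
13462 = 5×2573 + 597
2573 = 4×597 + 185
597 = 3×185 + 42
185 = 4×42 + 17
42 = 2×17 + 8
17 = 2×8 + 1
8 = 8×1 + 0
gcd = 1, so the inverse exists. Back-substitute:
1 = 17 − 2·8
1 = −2·42 + 5·17
1 = 5·185 − 22·42
1 = −22·597 + 71·185
1 = 71·2573 − 306·597
1 = −306·13462 + 1601·2573
So 2573·1601 ≡ 1 (mod 13462).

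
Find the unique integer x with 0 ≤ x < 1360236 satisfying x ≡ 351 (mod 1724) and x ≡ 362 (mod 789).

736499

Write x = 351 + 1724·k. Then 1724·k ≡ 362 − 351 ≡ 11 (mod 789).
Need 1724⁻¹ mod 789. Extended Euclid on (789, 146):
789 = 5*146 + 59
146 = 2*59 + 28
59 = 2*28 + 3
28 = 9*3 + 1
3 = 3*1 + 0
Back-substitute:
1 = 28 − 9·3
1 = −9·59 + 19·28
1 = 19·146 − 47·59
1 = −47·789 + 254·146
1724⁻¹ ≡ 254 (mod 789), so k ≡ 254·11 ≡ 427 (mod 789).
x = 351 + 1724·427 = 736499.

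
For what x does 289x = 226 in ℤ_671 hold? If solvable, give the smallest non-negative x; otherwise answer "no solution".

24

First find gcd(289, 671):
671 = 2*289 + 93
289 = 3*93 + 10
93 = 9*10 + 3
10 = 3*3 + 1
3 = 3*1 + 0
gcd = 1, so a unique solution mod 671 exists.
Back-substitute for the Bézout coefficients:
1 = 10 − 3·3
1 = −3·93 + 28·10
1 = 28·289 − 87·93
1 = −87·671 + 202·289
So 289·(202) ≡ 1 (mod 671), giving 289⁻¹ ≡ 202.
x ≡ 289⁻¹·226 ≡ 202·226 ≡ 24 (mod 671).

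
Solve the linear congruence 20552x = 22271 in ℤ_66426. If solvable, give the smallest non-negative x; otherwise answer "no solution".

no solution

gcd(20552, 66426):
66426 = 3×20552 + 4770
20552 = 4×4770 + 1472
4770 = 3×1472 + 354
1472 = 4×354 + 56
354 = 6×56 + 18
56 = 3×18 + 2
18 = 9×2 + 0
gcd = 2, but 2 ∤ 22271, so the congruence has no solution.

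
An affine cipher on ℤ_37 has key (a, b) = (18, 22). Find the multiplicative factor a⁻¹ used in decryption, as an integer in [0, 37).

35

gcd(37, 18) by repeated division:
37 = 2·18 + 1
18 = 18·1 + 0
gcd = 1, so the inverse exists. Back-substitute:
1 = 37 − 2·18
So 18·(-2) ≡ 1 (mod 37), and -2 ≡ 35 (mod 37).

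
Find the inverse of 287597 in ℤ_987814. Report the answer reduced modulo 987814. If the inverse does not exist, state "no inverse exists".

Extended Euclidean algorithm:
987814 = 3·287597 + 125023
287597 = 2·125023 + 37551
125023 = 3·37551 + 12370
37551 = 3·12370 + 441
12370 = 28·441 + 22
441 = 20·22 + 1
22 = 22·1 + 0
The gcd is 1. Working backward:
1 = 441 − 20·22
1 = −20·12370 + 561·441
1 = 561·37551 − 1703·12370
1 = −1703·125023 + 5670·37551
1 = 5670·287597 − 13043·125023
1 = −13043·987814 + 44799·287597
So 287597·44799 ≡ 1 (mod 987814).

44799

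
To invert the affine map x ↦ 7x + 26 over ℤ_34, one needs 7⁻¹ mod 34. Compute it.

5

Apply the Euclidean algorithm to 34 and 7:
34 = 4*7 + 6
7 = 1*6 + 1
6 = 6*1 + 0
The gcd is 1. Working backward:
1 = 7 − 6
1 = −34 + 5·7
So 7·5 ≡ 1 (mod 34).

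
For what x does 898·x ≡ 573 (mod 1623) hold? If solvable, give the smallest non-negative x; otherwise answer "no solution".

First find gcd(898, 1623):
1623 = 1*898 + 725
898 = 1*725 + 173
725 = 4*173 + 33
173 = 5*33 + 8
33 = 4*8 + 1
8 = 8*1 + 0
gcd = 1, so a unique solution mod 1623 exists.
Back-substitute for the Bézout coefficients:
1 = 33 − 4·8
1 = −4·173 + 21·33
1 = 21·725 − 88·173
1 = −88·898 + 109·725
1 = 109·1623 − 197·898
So 898·(-197) ≡ 1 (mod 1623), giving 898⁻¹ ≡ 1426.
x ≡ 898⁻¹·573 ≡ 1426·573 ≡ 729 (mod 1623).

729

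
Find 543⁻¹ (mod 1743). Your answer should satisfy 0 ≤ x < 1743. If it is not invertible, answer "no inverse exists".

Compute gcd(543, 1743):
1743 = 3·543 + 114
543 = 4·114 + 87
114 = 1·87 + 27
87 = 3·27 + 6
27 = 4·6 + 3
6 = 2·3 + 0
The gcd is 3, not 1, hence no inverse exists.

no inverse exists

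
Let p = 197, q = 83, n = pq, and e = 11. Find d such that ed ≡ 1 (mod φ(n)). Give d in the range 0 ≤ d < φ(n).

14611

φ(n) = (p−1)(q−1) = 196·82 = 16072.
Need d with 11·d ≡ 1 (mod 16072). Apply the extended Euclidean algorithm:
16072 = 1461·11 + 1
11 = 11·1 + 0
Back-substitute:
1 = 16072 − 1461·11
So 11·(-1461) ≡ 1 (mod 16072), hence d ≡ -1461 ≡ 14611 (mod 16072).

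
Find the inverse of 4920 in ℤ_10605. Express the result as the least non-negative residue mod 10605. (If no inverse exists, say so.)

no inverse exists

Compute gcd(4920, 10605):
10605 = 2×4920 + 765
4920 = 6×765 + 330
765 = 2×330 + 105
330 = 3×105 + 15
105 = 7×15 + 0
The gcd is 15, not 1, hence no inverse exists.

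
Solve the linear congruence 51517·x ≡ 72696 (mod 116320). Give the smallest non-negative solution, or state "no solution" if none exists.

114488

First find gcd(51517, 116320):
116320 = 2×51517 + 13286
51517 = 3×13286 + 11659
13286 = 1×11659 + 1627
11659 = 7×1627 + 270
1627 = 6×270 + 7
270 = 38×7 + 4
7 = 1×4 + 3
4 = 1×3 + 1
3 = 3×1 + 0
gcd = 1, so a unique solution mod 116320 exists.
Back-substitute for the Bézout coefficients:
1 = 4 − 3
1 = −7 + 2·4
1 = 2·270 − 77·7
1 = −77·1627 + 464·270
1 = 464·11659 − 3325·1627
1 = −3325·13286 + 3789·11659
1 = 3789·51517 − 14692·13286
1 = −14692·116320 + 33173·51517
So 51517·(33173) ≡ 1 (mod 116320), giving 51517⁻¹ ≡ 33173.
x ≡ 51517⁻¹·72696 ≡ 33173·72696 ≡ 114488 (mod 116320).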